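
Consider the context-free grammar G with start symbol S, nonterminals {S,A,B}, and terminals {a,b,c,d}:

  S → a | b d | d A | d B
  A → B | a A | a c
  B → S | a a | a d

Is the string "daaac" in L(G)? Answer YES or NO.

CNF form of G:
  S -> T2 A | T2 B | T3 T2 | a
  A -> T0 A | T0 T0 | T0 T1 | T0 T2 | T2 A | T2 B | T3 T2 | a
  B -> T0 T0 | T0 T2 | T2 A | T2 B | T3 T2 | a
  T0 -> a
  T1 -> c
  T2 -> d
  T3 -> b

CYK fill:
  [0..0]={T2}  "d"  orig:{}
  [1..1]={A,B,S,T0}  "a"  orig:{A,B,S}
  [2..2]={A,B,S,T0}  "a"  orig:{A,B,S}
  [3..3]={A,B,S,T0}  "a"  orig:{A,B,S}
  [4..4]={T1}  "c"  orig:{}
  [0..1]={A,B,S}  "da"
  [1..2]={A,B}  "aa"
  [2..3]={A,B}  "aa"
  [3..4]={A}  "ac"
  [0..2]={A,B,S}  "daa"
  [1..3]={A}  "aaa"
  [2..4]={A}  "aac"
  [0..3]={A,B,S}  "daaa"
  [1..4]={A}  "aaac"
  [0..4]={A,B,S}  "daaac"

S ∈ T[0,4] ⇒ YES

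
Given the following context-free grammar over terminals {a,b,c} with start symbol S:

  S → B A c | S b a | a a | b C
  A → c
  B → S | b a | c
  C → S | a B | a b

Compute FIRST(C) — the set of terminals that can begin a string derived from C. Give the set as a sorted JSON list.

FIRST iteration:
iter 1:
  A via A→c: +{c}
  B via B→b a: +{b}
  B via B→c: +{c}
  C via C→a B: +{a}
  S via S→B A c: +{b,c}
  S via S→a a: +{a}
  S: {a,b,c}  A: {c}  B: {b,c}  C: {a}
iter 2:
  B via B→S: +{a}
  C via C→S: +{b,c}
  S: {a,b,c}  A: {c}  B: {a,b,c}  C: {a,b,c}
iter 3: done
  S: {a,b,c}  A: {c}  B: {a,b,c}  C: {a,b,c}

FIRST(C) = ["a", "b", "c"]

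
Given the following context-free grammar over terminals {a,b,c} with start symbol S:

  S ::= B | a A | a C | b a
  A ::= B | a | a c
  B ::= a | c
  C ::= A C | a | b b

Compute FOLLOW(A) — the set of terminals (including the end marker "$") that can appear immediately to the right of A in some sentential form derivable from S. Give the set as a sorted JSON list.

FIRST iteration:
pass 1:
  A via A→a: +{a}
  B via B→a: +{a}
  B via B→c: +{c}
  C via C→A C: +{a}
  C via C→b b: +{b}
  S via S→B: +{a,c}
  S via S→b a: +{b}
  S: {a,b,c}  A: {a}  B: {a,c}  C: {a,b}
pass 2:
  A via A→B: +{c}
  C via C→A C: +{c}
  S: {a,b,c}  A: {a,c}  B: {a,c}  C: {a,b,c}
pass 3: (no change)
  S: {a,b,c}  A: {a,c}  B: {a,c}  C: {a,b,c}

Compute FOLLOW by fixpoint:
initialize: $ ∈ FOLLOW(S)
round 1:
  C→A C: FOLLOW(A) ⊇ FIRST(C) = {a,b,c}; new: +{a,b,c}
  S→B: FOLLOW(B) ⊇ FOLLOW(S) ⊇ {$}; new: +{$}
  S→a A: FOLLOW(A) ⊇ FOLLOW(S) ⊇ {$}; new: +{$}
  S→a C: FOLLOW(C) ⊇ FOLLOW(S) ⊇ {$}; new: +{$}
  FOLLOW[S]={$}  FOLLOW[A]={$,a,b,c}  FOLLOW[B]={$}  FOLLOW[C]={$}
round 2:
  A→B: FOLLOW(B) ⊇ FOLLOW(A) ⊇ {$,a,b,c}; new: +{a,b,c}
  FOLLOW[S]={$}  FOLLOW[A]={$,a,b,c}  FOLLOW[B]={$,a,b,c}  FOLLOW[C]={$}
round 3: — fixpoint
  FOLLOW[S]={$}  FOLLOW[A]={$,a,b,c}  FOLLOW[B]={$,a,b,c}  FOLLOW[C]={$}

FOLLOW(A) = ["$", "a", "b", "c"]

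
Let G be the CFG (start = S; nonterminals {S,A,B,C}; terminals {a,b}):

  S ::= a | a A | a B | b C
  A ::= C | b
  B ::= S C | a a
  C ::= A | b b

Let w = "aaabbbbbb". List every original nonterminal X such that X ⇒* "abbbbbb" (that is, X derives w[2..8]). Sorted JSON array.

CNF form of G:
  S -> T0 C | T1 A | T1 B | a
  A -> T0 T0 | b
  B -> S C | T1 T1
  C -> T0 T0 | b
  T0 -> b
  T1 -> a

Fill CYK table bottom-up (cells [i..j] with 2 ≤ i ≤ j ≤ 8 only):
  T[2,2] 'a' = {S,T1}  orig:{S}
  T[3,3] 'b' = {A,C,T0}  orig:{A,C}
  T[4,4] 'b' = {A,C,T0}  orig:{A,C}
  T[5,5] 'b' = {A,C,T0}  orig:{A,C}
  T[6,6] 'b' = {A,C,T0}  orig:{A,C}
  T[7,7] 'b' = {A,C,T0}  orig:{A,C}
  T[8,8] 'b' = {A,C,T0}  orig:{A,C}
  T[2,3] 'ab' = {B,S}
  T[3,4] 'bb' = {A,C,S}
  T[4,5] 'bb' = {A,C,S}
  T[5,6] 'bb' = {A,C,S}
  T[6,7] 'bb' = {A,C,S}
  T[7,8] 'bb' = {A,C,S}
  T[2,4] 'abb' = {B,S}
  T[3,5] 'bbb' = {B,S}
  T[4,6] 'bbb' = {B,S}
  T[5,7] 'bbb' = {B,S}
  T[6,8] 'bbb' = {B,S}
  T[2,5] 'abbb' = {B,S}
  T[3,6] 'bbbb' = {B}
  T[4,7] 'bbbb' = {B}
  T[5,8] 'bbbb' = {B}
  T[2,6] 'abbbb' = {B,S}
  T[3,7] 'bbbbb' = {B}
  T[4,8] 'bbbbb' = {B}
  T[2,7] 'abbbbb' = {B,S}
  T[3,8] 'bbbbbb' = ∅
  T[2,8] 'abbbbbb' = {B}

Original NTs in T[2,8] deriving "abbbbbb": ["B"]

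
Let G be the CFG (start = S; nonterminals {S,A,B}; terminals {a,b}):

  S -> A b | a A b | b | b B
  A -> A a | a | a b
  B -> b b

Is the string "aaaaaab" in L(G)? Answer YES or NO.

Convert to CNF:
  S -> A T1 | T0 X2 | T1 B | b
  A -> A T0 | T0 T1 | a
  B -> T1 T1
  T0 -> a
  T1 -> b
  X2 -> A T1

CYK table (by increasing span):
  [0..0]={A,T0}  "a"  orig:{A}
  [1..1]={A,T0}  "a"  orig:{A}
  [2..2]={A,T0}  "a"  orig:{A}
  [3..3]={A,T0}  "a"  orig:{A}
  [4..4]={A,T0}  "a"  orig:{A}
  [5..5]={A,T0}  "a"  orig:{A}
  [6..6]={S,T1}  "b"  orig:{S}
  [0..1]={A}  "aa"
  [1..2]={A}  "aa"
  [2..3]={A}  "aa"
  [3..4]={A}  "aa"
  [4..5]={A}  "aa"
  [5..6]={A,S,X2}  "ab"  orig:{A,S}
  [0..2]={A}  "aaa"
  [1..3]={A}  "aaa"
  [2..4]={A}  "aaa"
  [3..5]={A}  "aaa"
  [4..6]={S,X2}  "aab"  orig:{S}
  [0..3]={A}  "aaaa"
  [1..4]={A}  "aaaa"
  [2..5]={A}  "aaaa"
  [3..6]={S,X2}  "aaab"  orig:{S}
  [0..4]={A}  "aaaaa"
  [1..5]={A}  "aaaaa"
  [2..6]={S,X2}  "aaaab"  orig:{S}
  [0..5]={A}  "aaaaaa"
  [1..6]={S,X2}  "aaaaab"  orig:{S}
  [0..6]={S,X2}  "aaaaaab"  orig:{S}

S ∈ T[0,6] ⇒ YES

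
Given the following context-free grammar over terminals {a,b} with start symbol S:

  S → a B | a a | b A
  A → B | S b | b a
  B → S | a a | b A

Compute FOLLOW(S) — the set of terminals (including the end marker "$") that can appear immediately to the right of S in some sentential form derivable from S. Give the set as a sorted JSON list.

Compute FIRST by fixpoint:
pass 1:
  A via A→b a: +{b}
  B via B→a a: +{a}
  B via B→b A: +{b}
  S via S→a B: +{a}
  S via S→b A: +{b}
  FIRST(S)={a,b}  FIRST(A)={b}  FIRST(B)={a,b}
pass 2:
  A via A→B: +{a}
  FIRST(S)={a,b}  FIRST(A)={a,b}  FIRST(B)={a,b}
pass 3: — fixpoint
  FIRST(S)={a,b}  FIRST(A)={a,b}  FIRST(B)={a,b}

FOLLOW iteration:
FOLLOW(S) := {$}
round 1:
  A→S b: FOLLOW(S) ⊇ FIRST(b) = {b}; new: +{b}
  S→a B: FOLLOW(B) ⊇ FOLLOW(S) ⊇ {$,b}; new: +{$,b}
  S→b A: FOLLOW(A) ⊇ FOLLOW(S) ⊇ {$,b}; new: +{$,b}
  FOLLOW(S)={$,b}  FOLLOW(A)={$,b}  FOLLOW(B)={$,b}
round 2: — fixpoint
  FOLLOW(S)={$,b}  FOLLOW(A)={$,b}  FOLLOW(B)={$,b}

FOLLOW(S) = ["$", "b"]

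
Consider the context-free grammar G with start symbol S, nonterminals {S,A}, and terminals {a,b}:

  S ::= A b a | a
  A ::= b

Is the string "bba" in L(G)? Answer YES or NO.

CNF form of G:
  S -> A X2 | a
  A -> b
  T0 -> b
  T1 -> a
  X2 -> T0 T1

Fill CYK table bottom-up:
  cell(0,0) b: {A,T0}  orig:{A}
  cell(1,1) b: {A,T0}  orig:{A}
  cell(2,2) a: {S,T1}  orig:{S}
  cell(0,1) bb: ∅
  cell(1,2) ba: {X2}  orig:{}
  cell(0,2) bba: {S}

S ∈ T[0,2] ⇒ YES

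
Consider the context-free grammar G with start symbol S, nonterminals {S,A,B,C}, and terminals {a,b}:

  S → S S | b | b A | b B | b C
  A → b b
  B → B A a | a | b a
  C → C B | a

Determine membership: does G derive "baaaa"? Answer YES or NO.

CNF form of G:
  S -> S S | T0 A | T0 B | T0 C | b
  A -> T0 T0
  B -> B X2 | T0 T1 | a
  C -> C B | a
  T0 -> b
  T1 -> a
  X2 -> A T1

Fill CYK table bottom-up:
  T[0,0] 'b' = {S,T0}  orig:{S}
  T[1,1] 'a' = {B,C,T1}  orig:{B,C}
  T[2,2] 'a' = {B,C,T1}  orig:{B,C}
  T[3,3] 'a' = {B,C,T1}  orig:{B,C}
  T[4,4] 'a' = {B,C,T1}  orig:{B,C}
  T[0,1] 'ba' = {B,S}
  T[1,2] 'aa' = {C}
  T[2,3] 'aa' = {C}
  T[3,4] 'aa' = {C}
  T[0,2] 'baa' = {S}
  T[1,3] 'aaa' = {C}
  T[2,4] 'aaa' = {C}
  T[0,3] 'baaa' = {S}
  T[1,4] 'aaaa' = {C}
  T[0,4] 'baaaa' = {S}

S ∈ T[0,4] ⇒ YES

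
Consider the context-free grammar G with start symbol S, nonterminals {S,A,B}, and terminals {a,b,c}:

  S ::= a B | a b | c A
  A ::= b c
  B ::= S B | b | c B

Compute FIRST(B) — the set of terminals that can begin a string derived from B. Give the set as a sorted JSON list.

Compute FIRST by fixpoint:
pass 1:
  A via A→b c: +{b}
  B via B→b: +{b}
  B via B→c B: +{c}
  S via S→a B: +{a}
  S via S→c A: +{c}
  FIRST[S]={a,c}  FIRST[A]={b}  FIRST[B]={b,c}
pass 2:
  B via B→S B: +{a}
  FIRST[S]={a,c}  FIRST[A]={b}  FIRST[B]={a,b,c}
pass 3: (no change)
  FIRST[S]={a,c}  FIRST[A]={b}  FIRST[B]={a,b,c}

FIRST(B) = ["a", "b", "c"]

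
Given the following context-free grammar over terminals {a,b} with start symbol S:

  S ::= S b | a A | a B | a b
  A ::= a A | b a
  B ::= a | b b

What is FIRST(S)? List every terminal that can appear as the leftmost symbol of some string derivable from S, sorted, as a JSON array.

Compute FIRST by fixpoint:
[1]
  A via A→a A: +{a}
  A via A→b a: +{b}
  B via B→a: +{a}
  B via B→b b: +{b}
  S via S→a A: +{a}
  FIRST(S)={a}  FIRST(A)={a,b}  FIRST(B)={a,b}
[2] done
  FIRST(S)={a}  FIRST(A)={a,b}  FIRST(B)={a,b}

FIRST(S) = ["a"]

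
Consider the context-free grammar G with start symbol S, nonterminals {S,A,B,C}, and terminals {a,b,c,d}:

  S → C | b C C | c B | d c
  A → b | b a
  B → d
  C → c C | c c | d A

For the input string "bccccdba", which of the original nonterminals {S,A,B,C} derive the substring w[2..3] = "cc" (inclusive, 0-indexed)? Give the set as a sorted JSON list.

Convert to CNF:
  S -> T0 X4 | T2 B | T2 C | T2 T2 | T3 A | T3 T2
  A -> T0 T1 | b
  B -> d
  C -> T2 C | T2 T2 | T3 A
  T0 -> b
  T1 -> a
  T2 -> c
  T3 -> d
  X4 -> C C

Fill CYK table bottom-up, restricted to cells inside w[2..3]:
  cell(2,2) c: {T2}  orig:{}
  cell(3,3) c: {T2}  orig:{}
  cell(2,3) cc: {C,S}

Original NTs in T[2,3] deriving "cc": ["C", "S"]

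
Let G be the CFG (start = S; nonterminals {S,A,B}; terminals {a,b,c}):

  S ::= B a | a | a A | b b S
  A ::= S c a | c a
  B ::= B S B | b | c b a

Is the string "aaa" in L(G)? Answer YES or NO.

CNF form of G:
  S -> B T1 | T1 A | T2 X6 | a
  A -> S X3 | T0 T1
  B -> B X4 | T0 X5 | b
  T0 -> c
  T1 -> a
  T2 -> b
  X3 -> T0 T1
  X4 -> S B
  X5 -> T2 T1
  X6 -> T2 S

Fill CYK table bottom-up:
  [0..0]={S,T1}  "a"  orig:{S}
  [1..1]={S,T1}  "a"  orig:{S}
  [2..2]={S,T1}  "a"  orig:{S}
  [0..1]=∅  "aa"
  [1..2]=∅  "aa"
  [0..2]=∅  "aaa"

S ∉ T[0,2] ⇒ NO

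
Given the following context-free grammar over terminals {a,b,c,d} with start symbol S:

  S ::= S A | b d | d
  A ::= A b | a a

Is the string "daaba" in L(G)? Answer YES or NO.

CNF form of G:
  S -> S A | T0 T2 | d
  A -> A T0 | T1 T1
  T0 -> b
  T1 -> a
  T2 -> d

CYK fill:
  [0..0]={S,T2}  "d"  orig:{S}
  [1..1]={T1}  "a"  orig:{}
  [2..2]={T1}  "a"  orig:{}
  [3..3]={T0}  "b"  orig:{}
  [4..4]={T1}  "a"  orig:{}
  [0..1]=∅  "da"
  [1..2]={A}  "aa"
  [2..3]=∅  "ab"
  [3..4]=∅  "ba"
  [0..2]={S}  "daa"
  [1..3]={A}  "aab"
  [2..4]=∅  "aba"
  [0..3]={S}  "daab"
  [1..4]=∅  "aaba"
  [0..4]=∅  "daaba"

S ∉ T[0,4] ⇒ NO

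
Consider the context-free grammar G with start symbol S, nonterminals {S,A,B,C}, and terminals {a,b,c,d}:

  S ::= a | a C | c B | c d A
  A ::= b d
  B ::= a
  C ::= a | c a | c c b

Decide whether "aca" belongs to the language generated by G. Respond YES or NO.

Convert to CNF:
  S -> T2 B | T2 X5 | T3 C | a
  A -> T0 T1
  B -> a
  C -> T2 T3 | T2 X4 | a
  T0 -> b
  T1 -> d
  T2 -> c
  T3 -> a
  X4 -> T2 T0
  X5 -> T1 A

CYK fill:
  T[0,0] 'a' = {B,C,S,T3}  orig:{B,C,S}
  T[1,1] 'c' = {T2}  orig:{}
  T[2,2] 'a' = {B,C,S,T3}  orig:{B,C,S}
  T[0,1] 'ac' = ∅
  T[1,2] 'ca' = {C,S}
  T[0,2] 'aca' = {S}

S ∈ T[0,2] ⇒ YES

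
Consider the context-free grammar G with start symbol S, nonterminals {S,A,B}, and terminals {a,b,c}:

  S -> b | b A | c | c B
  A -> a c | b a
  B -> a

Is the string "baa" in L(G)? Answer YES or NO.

Convert to CNF:
  S -> T1 B | T2 A | b | c
  A -> T0 T1 | T2 T0
  B -> a
  T0 -> a
  T1 -> c
  T2 -> b

CYK fill:
  cell(0,0) b: {S,T2}  orig:{S}
  cell(1,1) a: {B,T0}  orig:{B}
  cell(2,2) a: {B,T0}  orig:{B}
  cell(0,1) ba: {A}
  cell(1,2) aa: ∅
  cell(0,2) baa: ∅

S ∉ T[0,2] ⇒ NO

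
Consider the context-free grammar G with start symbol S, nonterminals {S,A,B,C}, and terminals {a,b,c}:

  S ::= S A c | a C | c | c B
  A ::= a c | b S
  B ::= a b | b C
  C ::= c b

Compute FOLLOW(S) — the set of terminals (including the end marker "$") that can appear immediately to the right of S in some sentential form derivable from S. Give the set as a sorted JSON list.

Compute FIRST by fixpoint:
pass 1:
  A via A→a c: +{a}
  A via A→b S: +{b}
  B via B→a b: +{a}
  B via B→b C: +{b}
  C via C→c b: +{c}
  S via S→a C: +{a}
  S via S→c: +{c}
  FIRST(S)={a,c}  FIRST(A)={a,b}  FIRST(B)={a,b}  FIRST(C)={c}
pass 2: (no change)
  FIRST(S)={a,c}  FIRST(A)={a,b}  FIRST(B)={a,b}  FIRST(C)={c}

Compute FOLLOW by fixpoint:
FOLLOW(S) := {$}
[1]
  S→S A c: FOLLOW(S) ⊇ FIRST(A) = {a,b}; new: +{a,b}
  S→S A c: FOLLOW(A) ⊇ FIRST(c) = {c}; new: +{c}
  S→a C: FOLLOW(C) ⊇ FOLLOW(S) ⊇ {$,a,b}; new: +{$,a,b}
  S→c B: FOLLOW(B) ⊇ FOLLOW(S) ⊇ {$,a,b}; new: +{$,a,b}
  FOLLOW[S]={$,a,b}  FOLLOW[A]={c}  FOLLOW[B]={$,a,b}  FOLLOW[C]={$,a,b}
[2]
  A→b S: FOLLOW(S) ⊇ FOLLOW(A) ⊇ {c}; new: +{c}
  S→a C: FOLLOW(C) ⊇ FOLLOW(S) ⊇ {$,a,b,c}; new: +{c}
  S→c B: FOLLOW(B) ⊇ FOLLOW(S) ⊇ {$,a,b,c}; new: +{c}
  FOLLOW[S]={$,a,b,c}  FOLLOW[A]={c}  FOLLOW[B]={$,a,b,c}  FOLLOW[C]={$,a,b,c}
[3] (no change)
  FOLLOW[S]={$,a,b,c}  FOLLOW[A]={c}  FOLLOW[B]={$,a,b,c}  FOLLOW[C]={$,a,b,c}

FOLLOW(S) = ["$", "a", "b", "c"]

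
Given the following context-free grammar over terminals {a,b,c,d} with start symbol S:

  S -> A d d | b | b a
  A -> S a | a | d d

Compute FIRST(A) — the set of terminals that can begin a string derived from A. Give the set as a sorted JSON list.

FIRST sets, iterate to fixpoint:
round 1:
  A via A→a: +{a}
  A via A→d d: +{d}
  S via S→A d d: +{a,d}
  S via S→b: +{b}
  S: {a,b,d}  A: {a,d}
round 2:
  A via A→S a: +{b}
  S: {a,b,d}  A: {a,b,d}
round 3: (stable)
  S: {a,b,d}  A: {a,b,d}

FIRST(A) = ["a", "b", "d"]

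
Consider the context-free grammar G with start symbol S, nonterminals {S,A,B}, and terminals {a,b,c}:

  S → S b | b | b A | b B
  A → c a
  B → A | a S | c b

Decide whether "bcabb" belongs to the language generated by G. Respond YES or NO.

CNF form of G:
  S -> S T2 | T2 A | T2 B | b
  A -> T0 T1
  B -> T0 T1 | T0 T2 | T1 S
  T0 -> c
  T1 -> a
  T2 -> b

CYK table (by increasing span):
  cell(0,0) b: {S,T2}  orig:{S}
  cell(1,1) c: {T0}  orig:{}
  cell(2,2) a: {T1}  orig:{}
  cell(3,3) b: {S,T2}  orig:{S}
  cell(4,4) b: {S,T2}  orig:{S}
  cell(0,1) bc: ∅
  cell(1,2) ca: {A,B}
  cell(2,3) ab: {B}
  cell(3,4) bb: {S}
  cell(0,2) bca: {S}
  cell(1,3) cab: ∅
  cell(2,4) abb: {B}
  cell(0,3) bcab: {S}
  cell(1,4) cabb: ∅
  cell(0,4) bcabb: {S}

S ∈ T[0,4] ⇒ YES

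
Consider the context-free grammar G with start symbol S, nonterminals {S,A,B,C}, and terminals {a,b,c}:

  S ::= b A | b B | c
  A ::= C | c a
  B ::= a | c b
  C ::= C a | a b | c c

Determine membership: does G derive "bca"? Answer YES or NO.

Convert to CNF:
  S -> T1 A | T1 B | c
  A -> C T0 | T0 T1 | T2 T0 | T2 T2
  B -> T2 T1 | a
  C -> C T0 | T0 T1 | T2 T2
  T0 -> a
  T1 -> b
  T2 -> c

CYK fill:
  cell(0,0) b: {T1}  orig:{}
  cell(1,1) c: {S,T2}  orig:{S}
  cell(2,2) a: {B,T0}  orig:{B}
  cell(0,1) bc: ∅
  cell(1,2) ca: {A}
  cell(0,2) bca: {S}

S ∈ T[0,2] ⇒ YES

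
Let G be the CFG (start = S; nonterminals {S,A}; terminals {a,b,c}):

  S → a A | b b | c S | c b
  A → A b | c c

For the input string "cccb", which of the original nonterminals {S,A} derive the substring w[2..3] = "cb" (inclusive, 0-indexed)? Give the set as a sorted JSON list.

CNF form of G:
  S -> T0 T0 | T1 S | T1 T0 | T2 A
  A -> A T0 | T1 T1
  T0 -> b
  T1 -> c
  T2 -> a

Fill CYK table bottom-up, restricted to cells inside w[2..3]:
  cell(2,2) c: {T1}  orig:{}
  cell(3,3) b: {T0}  orig:{}
  cell(2,3) cb: {S}

Original NTs in T[2,3] deriving "cb": ["S"]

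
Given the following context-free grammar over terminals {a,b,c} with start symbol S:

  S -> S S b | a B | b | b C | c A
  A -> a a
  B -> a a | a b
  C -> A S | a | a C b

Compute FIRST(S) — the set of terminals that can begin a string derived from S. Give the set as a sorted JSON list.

Compute FIRST by fixpoint:
pass 1:
  A via A→a a: +{a}
  B via B→a a: +{a}
  C via C→A S: +{a}
  S via S→a B: +{a}
  S via S→b: +{b}
  S via S→c A: +{c}
  FIRST[S]={a,b,c}  FIRST[A]={a}  FIRST[B]={a}  FIRST[C]={a}
pass 2: (no change)
  FIRST[S]={a,b,c}  FIRST[A]={a}  FIRST[B]={a}  FIRST[C]={a}

FIRST(S) = ["a", "b", "c"]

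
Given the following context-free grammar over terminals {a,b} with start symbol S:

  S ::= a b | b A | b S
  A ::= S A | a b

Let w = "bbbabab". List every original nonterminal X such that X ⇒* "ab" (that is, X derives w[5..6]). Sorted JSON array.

CNF form of G:
  S -> T0 T1 | T1 A | T1 S
  A -> S A | T0 T1
  T0 -> a
  T1 -> b

Fill CYK table bottom-up — only the sub-triangle for w[5..6]:
  cell(5,5) a: {T0}  orig:{}
  cell(6,6) b: {T1}  orig:{}
  cell(5,6) ab: {A,S}

Original NTs in T[5,6] deriving "ab": ["A", "S"]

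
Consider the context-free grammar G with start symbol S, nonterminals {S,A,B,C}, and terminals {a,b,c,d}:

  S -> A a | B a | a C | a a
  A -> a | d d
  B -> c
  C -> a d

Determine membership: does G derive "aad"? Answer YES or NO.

CNF form of G:
  S -> A T1 | B T1 | T1 C | T1 T1
  A -> T0 T0 | a
  B -> c
  C -> T1 T0
  T0 -> d
  T1 -> a

CYK table (by increasing span):
  cell(0,0) a: {A,T1}  orig:{A}
  cell(1,1) a: {A,T1}  orig:{A}
  cell(2,2) d: {T0}  orig:{}
  cell(0,1) aa: {S}
  cell(1,2) ad: {C}
  cell(0,2) aad: {S}

S ∈ T[0,2] ⇒ YES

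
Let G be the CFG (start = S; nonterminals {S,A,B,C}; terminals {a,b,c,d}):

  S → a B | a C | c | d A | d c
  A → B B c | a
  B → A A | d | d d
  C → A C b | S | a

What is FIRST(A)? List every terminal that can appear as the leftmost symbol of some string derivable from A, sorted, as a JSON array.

Compute FIRST by fixpoint:
pass 1:
  A via A→a: +{a}
  B via B→A A: +{a}
  B via B→d: +{d}
  C via C→A C b: +{a}
  S via S→a B: +{a}
  S via S→c: +{c}
  S via S→d A: +{d}
  FIRST[S]={a,c,d}  FIRST[A]={a}  FIRST[B]={a,d}  FIRST[C]={a}
pass 2:
  A via A→B B c: +{d}
  C via C→A C b: +{d}
  C via C→S: +{c}
  FIRST[S]={a,c,d}  FIRST[A]={a,d}  FIRST[B]={a,d}  FIRST[C]={a,c,d}
pass 3: — fixpoint
  FIRST[S]={a,c,d}  FIRST[A]={a,d}  FIRST[B]={a,d}  FIRST[C]={a,c,d}

FIRST(A) = ["a", "d"]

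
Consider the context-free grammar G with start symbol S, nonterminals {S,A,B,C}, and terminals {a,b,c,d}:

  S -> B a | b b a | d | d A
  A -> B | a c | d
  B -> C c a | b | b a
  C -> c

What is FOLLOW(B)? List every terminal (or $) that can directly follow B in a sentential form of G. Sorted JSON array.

Compute FIRST by fixpoint:
[1]
  A via A→a c: +{a}
  A via A→d: +{d}
  B via B→b: +{b}
  C via C→c: +{c}
  S via S→B a: +{b}
  S via S→d: +{d}
  FIRST[S]={b,d}  FIRST[A]={a,d}  FIRST[B]={b}  FIRST[C]={c}
[2]
  A via A→B: +{b}
  B via B→C c a: +{c}
  S via S→B a: +{c}
  FIRST[S]={b,c,d}  FIRST[A]={a,b,d}  FIRST[B]={b,c}  FIRST[C]={c}
[3]
  A via A→B: +{c}
  FIRST[S]={b,c,d}  FIRST[A]={a,b,c,d}  FIRST[B]={b,c}  FIRST[C]={c}
[4] (no change)
  FIRST[S]={b,c,d}  FIRST[A]={a,b,c,d}  FIRST[B]={b,c}  FIRST[C]={c}

Compute FOLLOW by fixpoint:
seed FOLLOW(S) with $
[1]
  B→C c a: FOLLOW(C) ⊇ FIRST(c) = {c}; new: +{c}
  S→B a: FOLLOW(B) ⊇ FIRST(a) = {a}; new: +{a}
  S→d A: FOLLOW(A) ⊇ FOLLOW(S) ⊇ {$}; new: +{$}
  S: {$}  A: {$}  B: {a}  C: {c}
[2]
  A→B: FOLLOW(B) ⊇ FOLLOW(A) ⊇ {$}; new: +{$}
  S: {$}  A: {$}  B: {$,a}  C: {c}
[3] (stable)
  S: {$}  A: {$}  B: {$,a}  C: {c}

FOLLOW(B) = ["$", "a"]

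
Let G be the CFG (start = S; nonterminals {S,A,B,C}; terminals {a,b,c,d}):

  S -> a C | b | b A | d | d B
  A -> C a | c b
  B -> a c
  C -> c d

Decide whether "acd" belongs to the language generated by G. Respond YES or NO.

Convert to CNF:
  S -> T0 C | T2 A | T3 B | b | d
  A -> C T0 | T1 T2
  B -> T0 T1
  C -> T1 T3
  T0 -> a
  T1 -> c
  T2 -> b
  T3 -> d

CYK table (by increasing span):
  T[0,0] 'a' = {T0}  orig:{}
  T[1,1] 'c' = {T1}  orig:{}
  T[2,2] 'd' = {S,T3}  orig:{S}
  T[0,1] 'ac' = {B}
  T[1,2] 'cd' = {C}
  T[0,2] 'acd' = {S}

S ∈ T[0,2] ⇒ YES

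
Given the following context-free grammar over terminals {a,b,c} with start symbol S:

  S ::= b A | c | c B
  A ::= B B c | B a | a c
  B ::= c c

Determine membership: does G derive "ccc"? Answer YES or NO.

CNF form of G:
  S -> T0 B | T2 A | c
  A -> B T1 | B X3 | T1 T0
  B -> T0 T0
  T0 -> c
  T1 -> a
  T2 -> b
  X3 -> B T0

Fill CYK table bottom-up:
  cell(0,0) c: {S,T0}  orig:{S}
  cell(1,1) c: {S,T0}  orig:{S}
  cell(2,2) c: {S,T0}  orig:{S}
  cell(0,1) cc: {B}
  cell(1,2) cc: {B}
  cell(0,2) ccc: {S,X3}  orig:{S}

S ∈ T[0,2] ⇒ YES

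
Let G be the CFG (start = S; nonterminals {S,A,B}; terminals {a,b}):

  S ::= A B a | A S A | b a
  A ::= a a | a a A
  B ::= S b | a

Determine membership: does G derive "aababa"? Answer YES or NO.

Convert to CNF:
  S -> A X3 | A X4 | T1 T0
  A -> T0 T0 | T0 X2
  B -> S T1 | a
  T0 -> a
  T1 -> b
  X2 -> T0 A
  X3 -> B T0
  X4 -> S A

Fill CYK table bottom-up:
  cell(0,0) a: {B,T0}  orig:{B}
  cell(1,1) a: {B,T0}  orig:{B}
  cell(2,2) b: {T1}  orig:{}
  cell(3,3) a: {B,T0}  orig:{B}
  cell(4,4) b: {T1}  orig:{}
  cell(5,5) a: {B,T0}  orig:{B}
  cell(0,1) aa: {A,X3}  orig:{A}
  cell(1,2) ab: ∅
  cell(2,3) ba: {S}
  cell(3,4) ab: ∅
  cell(4,5) ba: {S}
  cell(0,2) aab: ∅
  cell(1,3) aba: ∅
  cell(2,4) bab: {B}
  cell(3,5) aba: ∅
  cell(0,3) aaba: ∅
  cell(1,4) abab: ∅
  cell(2,5) baba: {X3}  orig:{}
  cell(0,4) aabab: ∅
  cell(1,5) ababa: ∅
  cell(0,5) aababa: {S}

S ∈ T[0,5] ⇒ YES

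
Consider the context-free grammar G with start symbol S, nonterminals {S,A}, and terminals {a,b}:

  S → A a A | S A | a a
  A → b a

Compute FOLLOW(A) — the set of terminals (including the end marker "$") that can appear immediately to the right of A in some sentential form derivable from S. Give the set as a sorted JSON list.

Compute FIRST by fixpoint:
pass 1:
  A via A→b a: +{b}
  S via S→A a A: +{b}
  S via S→a a: +{a}
  FIRST[S]={a,b}  FIRST[A]={b}
pass 2: (stable)
  FIRST[S]={a,b}  FIRST[A]={b}

FOLLOW iteration:
initialize: $ ∈ FOLLOW(S)
iter 1:
  S→A a A: FOLLOW(A) ⊇ FIRST(a) = {a}; new: +{a}
  S→A a A: FOLLOW(A) ⊇ FOLLOW(S) ⊇ {$}; new: +{$}
  S→S A: FOLLOW(S) ⊇ FIRST(A) = {b}; new: +{b}
  S→S A: FOLLOW(A) ⊇ FOLLOW(S) ⊇ {$,b}; new: +{b}
  FOLLOW(S)={$,b}  FOLLOW(A)={$,a,b}
iter 2: (stable)
  FOLLOW(S)={$,b}  FOLLOW(A)={$,a,b}

FOLLOW(A) = ["$", "a", "b"]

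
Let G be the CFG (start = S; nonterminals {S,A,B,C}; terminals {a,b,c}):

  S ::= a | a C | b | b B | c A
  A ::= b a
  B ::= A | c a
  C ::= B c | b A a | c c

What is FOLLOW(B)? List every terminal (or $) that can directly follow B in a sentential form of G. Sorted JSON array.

FIRST iteration:
round 1:
  A via A→b a: +{b}
  B via B→A: +{b}
  B via B→c a: +{c}
  C via C→B c: +{b,c}
  S via S→a: +{a}
  S via S→b: +{b}
  S via S→c A: +{c}
  S: {a,b,c}  A: {b}  B: {b,c}  C: {b,c}
round 2: — fixpoint
  S: {a,b,c}  A: {b}  B: {b,c}  C: {b,c}

FOLLOW sets:
initialize: $ ∈ FOLLOW(S)
round 1:
  C→B c: FOLLOW(B) ⊇ FIRST(c) = {c}; new: +{c}
  C→b A a: FOLLOW(A) ⊇ FIRST(a) = {a}; new: +{a}
  S→a C: FOLLOW(C) ⊇ FOLLOW(S) ⊇ {$}; new: +{$}
  S→b B: FOLLOW(B) ⊇ FOLLOW(S) ⊇ {$}; new: +{$}
  S→c A: FOLLOW(A) ⊇ FOLLOW(S) ⊇ {$}; new: +{$}
  FOLLOW(S)={$}  FOLLOW(A)={$,a}  FOLLOW(B)={$,c}  FOLLOW(C)={$}
round 2:
  B→A: FOLLOW(A) ⊇ FOLLOW(B) ⊇ {$,c}; new: +{c}
  FOLLOW(S)={$}  FOLLOW(A)={$,a,c}  FOLLOW(B)={$,c}  FOLLOW(C)={$}
round 3: done
  FOLLOW(S)={$}  FOLLOW(A)={$,a,c}  FOLLOW(B)={$,c}  FOLLOW(C)={$}

FOLLOW(B) = ["$", "c"]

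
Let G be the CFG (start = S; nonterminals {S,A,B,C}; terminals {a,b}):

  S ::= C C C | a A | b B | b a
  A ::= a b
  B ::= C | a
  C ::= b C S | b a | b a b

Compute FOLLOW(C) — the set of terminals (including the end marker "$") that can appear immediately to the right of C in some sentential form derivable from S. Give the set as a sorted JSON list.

FIRST sets, iterate to fixpoint:
[1]
  A via A→a b: +{a}
  B via B→a: +{a}
  C via C→b C S: +{b}
  S via S→C C C: +{b}
  S via S→a A: +{a}
  S: {a,b}  A: {a}  B: {a}  C: {b}
[2]
  B via B→C: +{b}
  S: {a,b}  A: {a}  B: {a,b}  C: {b}
[3] (stable)
  S: {a,b}  A: {a}  B: {a,b}  C: {b}

FOLLOW sets:
FOLLOW(S) := {$}
round 1:
  C→b C S: FOLLOW(C) ⊇ FIRST(S) = {a,b}; new: +{a,b}
  C→b C S: FOLLOW(S) ⊇ FOLLOW(C) ⊇ {a,b}; new: +{a,b}
  S→C C C: FOLLOW(C) ⊇ FOLLOW(S) ⊇ {$,a,b}; new: +{$}
  S→a A: FOLLOW(A) ⊇ FOLLOW(S) ⊇ {$,a,b}; new: +{$,a,b}
  S→b B: FOLLOW(B) ⊇ FOLLOW(S) ⊇ {$,a,b}; new: +{$,a,b}
  FOLLOW(S)={$,a,b}  FOLLOW(A)={$,a,b}  FOLLOW(B)={$,a,b}  FOLLOW(C)={$,a,b}
round 2: — fixpoint
  FOLLOW(S)={$,a,b}  FOLLOW(A)={$,a,b}  FOLLOW(B)={$,a,b}  FOLLOW(C)={$,a,b}

FOLLOW(C) = ["$", "a", "b"]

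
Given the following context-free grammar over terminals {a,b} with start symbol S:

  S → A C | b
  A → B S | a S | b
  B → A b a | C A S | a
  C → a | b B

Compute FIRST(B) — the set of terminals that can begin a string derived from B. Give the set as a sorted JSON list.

FIRST iteration:
[1]
  A via A→a S: +{a}
  A via A→b: +{b}
  B via B→A b a: +{a,b}
  C via C→a: +{a}
  C via C→b B: +{b}
  S via S→A C: +{a,b}
  FIRST[S]={a,b}  FIRST[A]={a,b}  FIRST[B]={a,b}  FIRST[C]={a,b}
[2] (no change)
  FIRST[S]={a,b}  FIRST[A]={a,b}  FIRST[B]={a,b}  FIRST[C]={a,b}

FIRST(B) = ["a", "b"]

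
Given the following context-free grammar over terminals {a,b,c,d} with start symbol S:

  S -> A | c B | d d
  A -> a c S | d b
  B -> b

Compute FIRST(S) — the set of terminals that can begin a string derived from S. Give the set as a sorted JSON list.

FIRST iteration:
iter 1:
  A via A→a c S: +{a}
  A via A→d b: +{d}
  B via B→b: +{b}
  S via S→A: +{a,d}
  S via S→c B: +{c}
  FIRST[S]={a,c,d}  FIRST[A]={a,d}  FIRST[B]={b}
iter 2: (stable)
  FIRST[S]={a,c,d}  FIRST[A]={a,d}  FIRST[B]={b}

FIRST(S) = ["a", "c", "d"]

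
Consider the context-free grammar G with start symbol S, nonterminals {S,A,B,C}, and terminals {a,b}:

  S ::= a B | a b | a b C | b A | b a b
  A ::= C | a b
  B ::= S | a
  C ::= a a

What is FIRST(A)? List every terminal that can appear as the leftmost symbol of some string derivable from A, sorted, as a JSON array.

FIRST sets, iterate to fixpoint:
[1]
  A via A→a b: +{a}
  B via B→a: +{a}
  C via C→a a: +{a}
  S via S→a B: +{a}
  S via S→b A: +{b}
  S: {a,b}  A: {a}  B: {a}  C: {a}
[2]
  B via B→S: +{b}
  S: {a,b}  A: {a}  B: {a,b}  C: {a}
[3] done
  S: {a,b}  A: {a}  B: {a,b}  C: {a}

FIRST(A) = ["a"]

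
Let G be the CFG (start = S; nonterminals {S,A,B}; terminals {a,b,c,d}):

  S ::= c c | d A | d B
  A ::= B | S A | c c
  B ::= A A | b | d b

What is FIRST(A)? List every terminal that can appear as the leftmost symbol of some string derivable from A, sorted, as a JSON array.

FIRST iteration:
iter 1:
  A via A→c c: +{c}
  B via B→A A: +{c}
  B via B→b: +{b}
  B via B→d b: +{d}
  S via S→c c: +{c}
  S via S→d A: +{d}
  S: {c,d}  A: {c}  B: {b,c,d}
iter 2:
  A via A→B: +{b,d}
  S: {c,d}  A: {b,c,d}  B: {b,c,d}
iter 3: (stable)
  S: {c,d}  A: {b,c,d}  B: {b,c,d}

FIRST(A) = ["b", "c", "d"]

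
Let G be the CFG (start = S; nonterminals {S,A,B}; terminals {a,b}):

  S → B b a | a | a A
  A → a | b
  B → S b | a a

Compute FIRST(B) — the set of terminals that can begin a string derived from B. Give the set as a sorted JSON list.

FIRST iteration:
iter 1:
  A via A→a: +{a}
  A via A→b: +{b}
  B via B→a a: +{a}
  S via S→B b a: +{a}
  FIRST[S]={a}  FIRST[A]={a,b}  FIRST[B]={a}
iter 2: (no change)
  FIRST[S]={a}  FIRST[A]={a,b}  FIRST[B]={a}

FIRST(B) = ["a"]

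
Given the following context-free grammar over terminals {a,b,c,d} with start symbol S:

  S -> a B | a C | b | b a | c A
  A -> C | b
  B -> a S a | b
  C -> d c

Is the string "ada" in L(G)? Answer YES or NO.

CNF form of G:
  S -> T1 A | T2 B | T2 C | T3 T2 | b
  A -> T0 T1 | b
  B -> T2 X4 | b
  C -> T0 T1
  T0 -> d
  T1 -> c
  T2 -> a
  T3 -> b
  X4 -> S T2

CYK fill:
  [0..0]={T2}  "a"  orig:{}
  [1..1]={T0}  "d"  orig:{}
  [2..2]={T2}  "a"  orig:{}
  [0..1]=∅  "ad"
  [1..2]=∅  "da"
  [0..2]=∅  "ada"

S ∉ T[0,2] ⇒ NO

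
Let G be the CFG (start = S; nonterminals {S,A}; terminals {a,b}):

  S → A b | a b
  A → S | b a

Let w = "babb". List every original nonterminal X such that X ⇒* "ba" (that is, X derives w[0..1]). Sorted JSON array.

Convert to CNF:
  S -> A T0 | T1 T0
  A -> A T0 | T0 T1 | T1 T0
  T0 -> b
  T1 -> a

CYK table (by increasing span), restricted to cells inside w[0..1]:
  cell(0,0) b: {T0}  orig:{}
  cell(1,1) a: {T1}  orig:{}
  cell(0,1) ba: {A}

Original NTs in T[0,1] deriving "ba": ["A"]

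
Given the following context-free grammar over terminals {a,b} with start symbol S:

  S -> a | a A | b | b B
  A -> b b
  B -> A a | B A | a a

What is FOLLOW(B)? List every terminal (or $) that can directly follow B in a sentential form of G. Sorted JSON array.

Compute FIRST by fixpoint:
round 1:
  A via A→b b: +{b}
  B via B→A a: +{b}
  B via B→a a: +{a}
  S via S→a: +{a}
  S via S→b: +{b}
  FIRST[S]={a,b}  FIRST[A]={b}  FIRST[B]={a,b}
round 2: (no change)
  FIRST[S]={a,b}  FIRST[A]={b}  FIRST[B]={a,b}

FOLLOW iteration:
FOLLOW(S) := {$}
iter 1:
  B→A a: FOLLOW(A) ⊇ FIRST(a) = {a}; new: +{a}
  B→B A: FOLLOW(B) ⊇ FIRST(A) = {b}; new: +{b}
  B→B A: FOLLOW(A) ⊇ FOLLOW(B) ⊇ {b}; new: +{b}
  S→a A: FOLLOW(A) ⊇ FOLLOW(S) ⊇ {$}; new: +{$}
  S→b B: FOLLOW(B) ⊇ FOLLOW(S) ⊇ {$}; new: +{$}
  FOLLOW[S]={$}  FOLLOW[A]={$,a,b}  FOLLOW[B]={$,b}
iter 2: — fixpoint
  FOLLOW[S]={$}  FOLLOW[A]={$,a,b}  FOLLOW[B]={$,b}

FOLLOW(B) = ["$", "b"]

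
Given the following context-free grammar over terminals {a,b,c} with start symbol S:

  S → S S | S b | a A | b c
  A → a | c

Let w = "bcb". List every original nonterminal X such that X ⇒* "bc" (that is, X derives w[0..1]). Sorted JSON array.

Convert to CNF:
  S -> S S | S T0 | T0 T2 | T1 A
  A -> a | c
  T0 -> b
  T1 -> a
  T2 -> c

Fill CYK table bottom-up (cells [i..j] with 0 ≤ i ≤ j ≤ 1 only):
  cell(0,0) b: {T0}  orig:{}
  cell(1,1) c: {A,T2}  orig:{A}
  cell(0,1) bc: {S}

Original NTs in T[0,1] deriving "bc": ["S"]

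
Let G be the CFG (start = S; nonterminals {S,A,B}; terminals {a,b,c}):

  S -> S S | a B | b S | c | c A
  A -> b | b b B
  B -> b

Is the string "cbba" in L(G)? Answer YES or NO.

CNF form of G:
  S -> S S | T0 S | T1 B | T2 A | c
  A -> T0 X3 | b
  B -> b
  T0 -> b
  T1 -> a
  T2 -> c
  X3 -> T0 B

CYK table (by increasing span):
  [0..0]={S,T2}  "c"  orig:{S}
  [1..1]={A,B,T0}  "b"  orig:{A,B}
  [2..2]={A,B,T0}  "b"  orig:{A,B}
  [3..3]={T1}  "a"  orig:{}
  [0..1]={S}  "cb"
  [1..2]={X3}  "bb"  orig:{}
  [2..3]=∅  "ba"
  [0..2]=∅  "cbb"
  [1..3]=∅  "bba"
  [0..3]=∅  "cbba"

S ∉ T[0,3] ⇒ NO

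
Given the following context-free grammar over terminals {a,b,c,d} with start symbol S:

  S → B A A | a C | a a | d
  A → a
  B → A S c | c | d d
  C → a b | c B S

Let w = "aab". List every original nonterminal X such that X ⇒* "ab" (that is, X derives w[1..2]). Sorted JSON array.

Convert to CNF:
  S -> B X6 | T2 C | T2 T2 | d
  A -> a
  B -> A X4 | T1 T1 | c
  C -> T0 X5 | T2 T3
  T0 -> c
  T1 -> d
  T2 -> a
  T3 -> b
  X4 -> S T0
  X5 -> B S
  X6 -> A A

CYK fill (cells [i..j] with 1 ≤ i ≤ j ≤ 2 only):
  T[1,1] 'a' = {A,T2}  orig:{A}
  T[2,2] 'b' = {T3}  orig:{}
  T[1,2] 'ab' = {C}

Original NTs in T[1,2] deriving "ab": ["C"]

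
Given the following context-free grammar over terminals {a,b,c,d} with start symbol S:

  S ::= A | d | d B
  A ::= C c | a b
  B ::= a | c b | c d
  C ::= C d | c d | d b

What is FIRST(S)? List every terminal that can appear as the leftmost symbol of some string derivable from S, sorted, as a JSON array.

FIRST sets, iterate to fixpoint:
iter 1:
  A via A→a b: +{a}
  B via B→a: +{a}
  B via B→c b: +{c}
  C via C→c d: +{c}
  C via C→d b: +{d}
  S via S→A: +{a}
  S via S→d: +{d}
  S: {a,d}  A: {a}  B: {a,c}  C: {c,d}
iter 2:
  A via A→C c: +{c,d}
  S via S→A: +{c}
  S: {a,c,d}  A: {a,c,d}  B: {a,c}  C: {c,d}
iter 3: done
  S: {a,c,d}  A: {a,c,d}  B: {a,c}  C: {c,d}

FIRST(S) = ["a", "c", "d"]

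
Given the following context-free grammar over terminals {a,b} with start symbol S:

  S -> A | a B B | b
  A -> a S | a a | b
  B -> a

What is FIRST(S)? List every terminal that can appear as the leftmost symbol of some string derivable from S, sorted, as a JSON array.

FIRST sets, iterate to fixpoint:
pass 1:
  A via A→a S: +{a}
  A via A→b: +{b}
  B via B→a: +{a}
  S via S→A: +{a,b}
  S: {a,b}  A: {a,b}  B: {a}
pass 2: done
  S: {a,b}  A: {a,b}  B: {a}

FIRST(S) = ["a", "b"]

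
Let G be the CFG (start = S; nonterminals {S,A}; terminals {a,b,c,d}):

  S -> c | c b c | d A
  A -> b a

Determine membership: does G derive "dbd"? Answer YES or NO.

CNF form of G:
  S -> T2 X4 | T3 A | c
  A -> T0 T1
  T0 -> b
  T1 -> a
  T2 -> c
  T3 -> d
  X4 -> T0 T2

Fill CYK table bottom-up:
  cell(0,0) d: {T3}  orig:{}
  cell(1,1) b: {T0}  orig:{}
  cell(2,2) d: {T3}  orig:{}
  cell(0,1) db: ∅
  cell(1,2) bd: ∅
  cell(0,2) dbd: ∅

S ∉ T[0,2] ⇒ NO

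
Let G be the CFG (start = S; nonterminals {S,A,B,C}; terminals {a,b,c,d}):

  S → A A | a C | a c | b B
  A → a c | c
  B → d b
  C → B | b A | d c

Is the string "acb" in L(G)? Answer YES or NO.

CNF form of G:
  S -> A A | T0 C | T0 T1 | T3 B
  A -> T0 T1 | c
  B -> T2 T3
  C -> T2 T1 | T2 T3 | T3 A
  T0 -> a
  T1 -> c
  T2 -> d
  T3 -> b

Fill CYK table bottom-up:
  T[0,0] 'a' = {T0}  orig:{}
  T[1,1] 'c' = {A,T1}  orig:{A}
  T[2,2] 'b' = {T3}  orig:{}
  T[0,1] 'ac' = {A,S}
  T[1,2] 'cb' = ∅
  T[0,2] 'acb' = ∅

S ∉ T[0,2] ⇒ NO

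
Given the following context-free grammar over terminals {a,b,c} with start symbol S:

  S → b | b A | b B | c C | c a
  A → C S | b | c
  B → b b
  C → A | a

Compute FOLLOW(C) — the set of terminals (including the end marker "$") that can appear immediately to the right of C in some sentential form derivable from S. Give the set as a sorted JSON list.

Compute FIRST by fixpoint:
iter 1:
  A via A→b: +{b}
  A via A→c: +{c}
  B via B→b b: +{b}
  C via C→A: +{b,c}
  C via C→a: +{a}
  S via S→b: +{b}
  S via S→c C: +{c}
  FIRST[S]={b,c}  FIRST[A]={b,c}  FIRST[B]={b}  FIRST[C]={a,b,c}
iter 2:
  A via A→C S: +{a}
  FIRST[S]={b,c}  FIRST[A]={a,b,c}  FIRST[B]={b}  FIRST[C]={a,b,c}
iter 3: (no change)
  FIRST[S]={b,c}  FIRST[A]={a,b,c}  FIRST[B]={b}  FIRST[C]={a,b,c}

Compute FOLLOW by fixpoint:
initialize: $ ∈ FOLLOW(S)
iter 1:
  A→C S: FOLLOW(C) ⊇ FIRST(S) = {b,c}; new: +{b,c}
  C→A: FOLLOW(A) ⊇ FOLLOW(C) ⊇ {b,c}; new: +{b,c}
  S→b A: FOLLOW(A) ⊇ FOLLOW(S) ⊇ {$}; new: +{$}
  S→b B: FOLLOW(B) ⊇ FOLLOW(S) ⊇ {$}; new: +{$}
  S→c C: FOLLOW(C) ⊇ FOLLOW(S) ⊇ {$}; new: +{$}
  S: {$}  A: {$,b,c}  B: {$}  C: {$,b,c}
iter 2:
  A→C S: FOLLOW(S) ⊇ FOLLOW(A) ⊇ {$,b,c}; new: +{b,c}
  S→b B: FOLLOW(B) ⊇ FOLLOW(S) ⊇ {$,b,c}; new: +{b,c}
  S: {$,b,c}  A: {$,b,c}  B: {$,b,c}  C: {$,b,c}
iter 3: (stable)
  S: {$,b,c}  A: {$,b,c}  B: {$,b,c}  C: {$,b,c}

FOLLOW(C) = ["$", "b", "c"]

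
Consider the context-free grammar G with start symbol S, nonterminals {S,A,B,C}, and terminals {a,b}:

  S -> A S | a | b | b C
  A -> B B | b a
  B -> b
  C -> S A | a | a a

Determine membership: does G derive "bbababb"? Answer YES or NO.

Convert to CNF:
  S -> A S | T0 C | a | b
  A -> B B | T0 T1
  B -> b
  C -> S A | T1 T1 | a
  T0 -> b
  T1 -> a

Fill CYK table bottom-up:
  T[0,0] 'b' = {B,S,T0}  orig:{B,S}
  T[1,1] 'b' = {B,S,T0}  orig:{B,S}
  T[2,2] 'a' = {C,S,T1}  orig:{C,S}
  T[3,3] 'b' = {B,S,T0}  orig:{B,S}
  T[4,4] 'a' = {C,S,T1}  orig:{C,S}
  T[5,5] 'b' = {B,S,T0}  orig:{B,S}
  T[6,6] 'b' = {B,S,T0}  orig:{B,S}
  T[0,1] 'bb' = {A}
  T[1,2] 'ba' = {A,S}
  T[2,3] 'ab' = ∅
  T[3,4] 'ba' = {A,S}
  T[4,5] 'ab' = ∅
  T[5,6] 'bb' = {A}
  T[0,2] 'bba' = {C,S}
  T[1,3] 'bab' = {S}
  T[2,4] 'aba' = {C}
  T[3,5] 'bab' = {S}
  T[4,6] 'abb' = {C}
  T[0,3] 'bbab' = ∅
  T[1,4] 'baba' = {C,S}
  T[2,5] 'abab' = ∅
  T[3,6] 'babb' = {C,S}
  T[0,4] 'bbaba' = {C,S}
  T[1,5] 'babab' = {S}
  T[2,6] 'ababb' = ∅
  T[0,5] 'bbabab' = ∅
  T[1,6] 'bababb' = {C,S}
  T[0,6] 'bbababb' = {C,S}

S ∈ T[0,6] ⇒ YES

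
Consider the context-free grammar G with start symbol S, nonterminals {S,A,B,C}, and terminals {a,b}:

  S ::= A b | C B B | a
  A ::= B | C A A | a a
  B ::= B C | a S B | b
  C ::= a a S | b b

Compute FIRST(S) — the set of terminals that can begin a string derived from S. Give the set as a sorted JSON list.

FIRST sets, iterate to fixpoint:
pass 1:
  A via A→a a: +{a}
  B via B→a S B: +{a}
  B via B→b: +{b}
  C via C→a a S: +{a}
  C via C→b b: +{b}
  S via S→A b: +{a}
  S via S→C B B: +{b}
  FIRST[S]={a,b}  FIRST[A]={a}  FIRST[B]={a,b}  FIRST[C]={a,b}
pass 2:
  A via A→B: +{b}
  FIRST[S]={a,b}  FIRST[A]={a,b}  FIRST[B]={a,b}  FIRST[C]={a,b}
pass 3: done
  FIRST[S]={a,b}  FIRST[A]={a,b}  FIRST[B]={a,b}  FIRST[C]={a,b}

FIRST(S) = ["a", "b"]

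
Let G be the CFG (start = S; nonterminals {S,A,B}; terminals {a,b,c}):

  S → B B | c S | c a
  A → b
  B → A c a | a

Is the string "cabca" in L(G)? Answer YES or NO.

CNF form of G:
  S -> B B | T0 S | T0 T1
  A -> b
  B -> A X2 | a
  T0 -> c
  T1 -> a
  X2 -> T0 T1

CYK fill:
  cell(0,0) c: {T0}  orig:{}
  cell(1,1) a: {B,T1}  orig:{B}
  cell(2,2) b: {A}
  cell(3,3) c: {T0}  orig:{}
  cell(4,4) a: {B,T1}  orig:{B}
  cell(0,1) ca: {S,X2}  orig:{S}
  cell(1,2) ab: ∅
  cell(2,3) bc: ∅
  cell(3,4) ca: {S,X2}  orig:{S}
  cell(0,2) cab: ∅
  cell(1,3) abc: ∅
  cell(2,4) bca: {B}
  cell(0,3) cabc: ∅
  cell(1,4) abca: {S}
  cell(0,4) cabca: {S}

S ∈ T[0,4] ⇒ YES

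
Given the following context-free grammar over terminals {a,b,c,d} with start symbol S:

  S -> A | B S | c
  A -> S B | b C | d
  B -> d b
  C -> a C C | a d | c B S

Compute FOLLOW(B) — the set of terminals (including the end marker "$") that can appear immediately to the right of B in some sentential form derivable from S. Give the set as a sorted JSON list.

FIRST iteration:
round 1:
  A via A→b C: +{b}
  A via A→d: +{d}
  B via B→d b: +{d}
  C via C→a C C: +{a}
  C via C→c B S: +{c}
  S via S→A: +{b,d}
  S via S→c: +{c}
  S: {b,c,d}  A: {b,d}  B: {d}  C: {a,c}
round 2:
  A via A→S B: +{c}
  S: {b,c,d}  A: {b,c,d}  B: {d}  C: {a,c}
round 3: (no change)
  S: {b,c,d}  A: {b,c,d}  B: {d}  C: {a,c}

Compute FOLLOW by fixpoint:
seed FOLLOW(S) with $
[1]
  A→S B: FOLLOW(S) ⊇ FIRST(B) = {d}; new: +{d}
  C→a C C: FOLLOW(C) ⊇ FIRST(C) = {a,c}; new: +{a,c}
  C→c B S: FOLLOW(B) ⊇ FIRST(S) = {b,c,d}; new: +{b,c,d}
  C→c B S: FOLLOW(S) ⊇ FOLLOW(C) ⊇ {a,c}; new: +{a,c}
  S→A: FOLLOW(A) ⊇ FOLLOW(S) ⊇ {$,a,c,d}; new: +{$,a,c,d}
  FOLLOW(S)={$,a,c,d}  FOLLOW(A)={$,a,c,d}  FOLLOW(B)={b,c,d}  FOLLOW(C)={a,c}
[2]
  A→S B: FOLLOW(B) ⊇ FOLLOW(A) ⊇ {$,a,c,d}; new: +{$,a}
  A→b C: FOLLOW(C) ⊇ FOLLOW(A) ⊇ {$,a,c,d}; new: +{$,d}
  FOLLOW(S)={$,a,c,d}  FOLLOW(A)={$,a,c,d}  FOLLOW(B)={$,a,b,c,d}  FOLLOW(C)={$,a,c,d}
[3] (stable)
  FOLLOW(S)={$,a,c,d}  FOLLOW(A)={$,a,c,d}  FOLLOW(B)={$,a,b,c,d}  FOLLOW(C)={$,a,c,d}

FOLLOW(B) = ["$", "a", "b", "c", "d"]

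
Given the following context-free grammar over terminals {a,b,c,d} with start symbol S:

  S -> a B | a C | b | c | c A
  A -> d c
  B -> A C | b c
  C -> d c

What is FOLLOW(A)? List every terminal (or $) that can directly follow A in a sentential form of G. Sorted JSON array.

FIRST sets, iterate to fixpoint:
pass 1:
  A via A→d c: +{d}
  B via B→A C: +{d}
  B via B→b c: +{b}
  C via C→d c: +{d}
  S via S→a B: +{a}
  S via S→b: +{b}
  S via S→c: +{c}
  FIRST[S]={a,b,c}  FIRST[A]={d}  FIRST[B]={b,d}  FIRST[C]={d}
pass 2: (stable)
  FIRST[S]={a,b,c}  FIRST[A]={d}  FIRST[B]={b,d}  FIRST[C]={d}

FOLLOW sets:
initialize: $ ∈ FOLLOW(S)
iter 1:
  B→A C: FOLLOW(A) ⊇ FIRST(C) = {d}; new: +{d}
  S→a B: FOLLOW(B) ⊇ FOLLOW(S) ⊇ {$}; new: +{$}
  S→a C: FOLLOW(C) ⊇ FOLLOW(S) ⊇ {$}; new: +{$}
  S→c A: FOLLOW(A) ⊇ FOLLOW(S) ⊇ {$}; new: +{$}
  FOLLOW(S)={$}  FOLLOW(A)={$,d}  FOLLOW(B)={$}  FOLLOW(C)={$}
iter 2: (stable)
  FOLLOW(S)={$}  FOLLOW(A)={$,d}  FOLLOW(B)={$}  FOLLOW(C)={$}

FOLLOW(A) = ["$", "d"]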